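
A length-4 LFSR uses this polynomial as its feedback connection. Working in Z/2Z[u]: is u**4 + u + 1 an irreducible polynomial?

Yes

Write P(u) = u**4 + u + 1.
Check for roots in Z/2Z: P(0) = 1; P(1) = 1.
No roots, so no linear factors.
Monic irreducibles of degree 2 over GF(2): u**2 + u + 1.
None of them divide P (all give nonzero remainder).
No irreducible factor of degree ≤ 2 exists, so P is irreducible over GF(2).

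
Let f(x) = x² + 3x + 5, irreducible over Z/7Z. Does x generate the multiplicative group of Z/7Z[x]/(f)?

|GF(7^2)^×| = 7^2 − 1 = 48. Prime factorization: 48 = 2^4·3.
f is primitive ⇔ x has order 48 in GF(7)[x]/(f), i.e. x^(48/q) ≠ 1 for each prime q | 48.
x^(24) mod f = 6.
x^(16) mod f = 4.
None equal 1, so x has full order 48; f is primitive.

Yes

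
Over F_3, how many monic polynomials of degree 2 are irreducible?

By the necklace-counting formula, N_3(2) = (1/2) Σ_{d|2} μ(2/d)·3^d.
Divisors of 2: 1, 2; μ(2/d) for each: -1, 1.
Σ = − 3^1 + 3^2 = 6.
N = 6/2 = 3.

3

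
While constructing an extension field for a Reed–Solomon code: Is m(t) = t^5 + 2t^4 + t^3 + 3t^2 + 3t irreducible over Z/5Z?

No

Check for roots in Z/5Z: m(0) = 0 → root; m(1) = 0 → root; m(2) = 0 → root; m(3) = 3; m(4) = 0 → root.
m(0) = 0, so (t) divides m(t); m is reducible.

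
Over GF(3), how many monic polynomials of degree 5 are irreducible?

48

The number of monic irreducibles of degree 5 over GF(3) is (1/5)·Σ_{d∣5} μ(5/d) 3^d.
Divisors of 5: 1, 5; μ(5/d) for each: -1, 1.
Σ = − 3^1 + 3^5 = 240.
N = 240/5 = 48.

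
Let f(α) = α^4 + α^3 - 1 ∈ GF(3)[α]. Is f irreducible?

Yes

Check for roots in GF(3): f(0) = 2; f(1) = 1; f(2) = 2.
No roots, so no linear factors.
Monic irreducibles of degree 2 over GF(3): α^2 + 1, α^2 + α - 1, α^2 - α - 1.
None of them divide f (all give nonzero remainder).
No irreducible factor of degree ≤ 2 exists, so f is irreducible over GF(3).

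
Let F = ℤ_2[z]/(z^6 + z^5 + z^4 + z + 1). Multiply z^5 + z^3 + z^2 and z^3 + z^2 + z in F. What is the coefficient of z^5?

1

Multiply in ℤ_2[z]: (z^5 + z^3 + z^2)·(z^3 + z^2 + z) = z^8 + z^7 + z^3.
Reduce using z^6 ≡ z^5 + z^4 + z + 1 (mod z^6 + z^5 + z^4 + z + 1).
Reduced: z^5 + z^4 + z^2 + z + 1.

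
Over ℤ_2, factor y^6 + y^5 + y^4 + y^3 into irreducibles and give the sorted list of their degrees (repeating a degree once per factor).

1, 1, 1, 1, 1, 1

Write g(y) = y^6 + y^5 + y^4 + y^3.
Roots in ℤ_2: g(0) = 0 → root; g(1) = 0 → root.
Linear factors from roots: (y), (y + 1).
Complete factorization: g(y) = (y)^3·(y + 1)^3.
Factor degrees with multiplicity: 1 + 1 + 1 + 1 + 1 + 1 = 6.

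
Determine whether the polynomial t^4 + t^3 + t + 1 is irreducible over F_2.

Write P(t) = t^4 + t^3 + t + 1.
Check for roots in F_2: P(0) = 1; P(1) = 0 → root.
P(1) = 0, so (t − 1) divides P(t); P is reducible.

No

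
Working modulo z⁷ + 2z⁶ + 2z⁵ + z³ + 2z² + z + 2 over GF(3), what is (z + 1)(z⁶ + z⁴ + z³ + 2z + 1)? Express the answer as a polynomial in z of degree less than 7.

2z^6 + 2z^5 + 2z^4 + 2z + 2

Multiply in GF(3)[z]: (z + 1)·(z⁶ + z⁴ + z³ + 2z + 1) = z⁷ + z⁶ + z⁵ + 2z⁴ + z³ + 2z² + 1.
Reduce using z⁷ ≡ z⁶ + z⁵ + 2z³ + z² + 2z + 1 (mod z⁷ + 2z⁶ + 2z⁵ + z³ + 2z² + z + 2).
Reduced: 2z⁶ + 2z⁵ + 2z⁴ + 2z + 2.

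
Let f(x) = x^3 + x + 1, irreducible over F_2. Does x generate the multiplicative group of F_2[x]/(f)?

Yes

|GF(2^3)^×| = 2^3 − 1 = 7. Prime factorization: 7 = 7.
f is primitive ⇔ x has order 7 in GF(2)[x]/(f), i.e. x^(7/q) ≠ 1 for each prime q | 7.
x^(1) mod f = x.
None equal 1, so x has full order 7; f is primitive.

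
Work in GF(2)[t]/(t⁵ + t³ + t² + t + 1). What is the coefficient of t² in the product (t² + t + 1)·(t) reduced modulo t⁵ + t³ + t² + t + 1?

1

Multiply in GF(2)[t]: (t² + t + 1)·(t) = t³ + t² + t.
Reduced: t³ + t² + t.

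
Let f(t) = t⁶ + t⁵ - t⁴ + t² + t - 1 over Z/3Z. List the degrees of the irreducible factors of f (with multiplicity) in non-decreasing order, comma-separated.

2, 2, 2

Roots in Z/3Z: f(0) = 2; f(1) = 2; f(2) = 1.
Complete factorization: f(t) = (t² - t - 1)·(t² + t - 1)^2.
Factor degrees with multiplicity: 2 + 2 + 2 = 6.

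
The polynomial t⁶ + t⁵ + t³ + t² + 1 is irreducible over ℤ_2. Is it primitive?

Write f(t) = t⁶ + t⁵ + t³ + t² + 1.
|GF(2^6)^×| = 2^6 − 1 = 63. Prime factorization: 63 = 3^2·7.
f is primitive ⇔ t has order 63 in GF(2)[t]/(f), i.e. t^(63/q) ≠ 1 for each prime q | 63.
t^(21) mod f = t⁴ + t² + t + 1.
t^(9) mod f = t² + t.
None equal 1, so t has full order 63; f is primitive.

Yes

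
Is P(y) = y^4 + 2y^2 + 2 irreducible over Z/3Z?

Check for roots in Z/3Z: P(0) = 2; P(1) = 2; P(2) = 2.
No roots, so no linear factors.
Monic irreducibles of degree 2 over GF(3): y^2 + 1, y^2 + y + 2, y^2 + 2y + 2.
None of them divide P (all give nonzero remainder).
No irreducible factor of degree ≤ 2 exists, so P is irreducible over GF(3).

Yes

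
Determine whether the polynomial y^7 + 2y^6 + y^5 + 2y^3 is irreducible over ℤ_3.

No

Write h(y) = y^7 + 2y^6 + y^5 + 2y^3.
Check for roots in ℤ_3: h(0) = 0 → root; h(1) = 0 → root; h(2) = 1.
h(0) = 0, so (y) divides h(y); h is reducible.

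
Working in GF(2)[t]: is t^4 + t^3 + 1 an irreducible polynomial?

Yes

Write f(t) = t^4 + t^3 + 1.
Check for roots in GF(2): f(0) = 1; f(1) = 1.
No roots, so no linear factors.
Monic irreducibles of degree 2 over GF(2): t^2 + t + 1.
None of them divide f (all give nonzero remainder).
No irreducible factor of degree ≤ 2 exists, so f is irreducible over GF(2).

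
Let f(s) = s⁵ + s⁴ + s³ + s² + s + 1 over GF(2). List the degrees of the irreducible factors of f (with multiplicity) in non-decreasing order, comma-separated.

1, 2, 2

Roots in GF(2): f(0) = 1; f(1) = 0 → root.
Linear factors from roots: (s + 1).
Complete factorization: f(s) = (s + 1)·(s² + s + 1)^2.
Factor degrees with multiplicity: 1 + 2 + 2 = 5.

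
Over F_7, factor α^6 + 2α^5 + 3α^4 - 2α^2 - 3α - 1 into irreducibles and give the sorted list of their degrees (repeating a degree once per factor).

Write f(α) = α^6 + 2α^5 + 3α^4 - 2α^2 - 3α - 1.
Linear factors from roots: (α - 1), (α - 2), (α + 3).
Complete factorization: f(α) = (α + 3)·(α - 2)·(α - 1)^2·(α^2 + 3α - 1).
Factor degrees with multiplicity: 1 + 1 + 1 + 1 + 2 = 6.

1, 1, 1, 1, 2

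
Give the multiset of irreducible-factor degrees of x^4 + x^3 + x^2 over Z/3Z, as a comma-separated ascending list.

Write g(x) = x^4 + x^3 + x^2.
Roots in Z/3Z: g(0) = 0 → root; g(1) = 0 → root; g(2) = 1.
Linear factors from roots: (x), (x + 2).
Complete factorization: g(x) = (x)^2·(x + 2)^2.
Factor degrees with multiplicity: 1 + 1 + 1 + 1 = 4.

1, 1, 1, 1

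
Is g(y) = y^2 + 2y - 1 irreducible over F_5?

Check for roots in F_5: g(0) = 4; g(1) = 2; g(2) = 2; g(3) = 4; g(4) = 3.
No roots. A degree-2 polynomial over a field with no linear factor is irreducible.

Yes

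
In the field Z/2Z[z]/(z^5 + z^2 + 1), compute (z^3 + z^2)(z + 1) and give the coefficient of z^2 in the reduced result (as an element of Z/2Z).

Multiply in Z/2Z[z]: (z^3 + z^2)·(z + 1) = z^4 + z^2.
Reduced: z^4 + z^2.

1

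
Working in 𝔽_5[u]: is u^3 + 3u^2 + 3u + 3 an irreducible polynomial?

Write P(u) = u^3 + 3u^2 + 3u + 3.
Check for roots in 𝔽_5: P(0) = 3; P(1) = 0 → root; P(2) = 4; P(3) = 1; P(4) = 2.
P(1) = 0, so (u − 1) divides P(u); P is reducible.

No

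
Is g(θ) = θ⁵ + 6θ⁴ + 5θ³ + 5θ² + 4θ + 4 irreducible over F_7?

Yes

Check for roots in F_7: g(0) = 4; g(1) = 4; g(2) = 4; g(3) = 1; g(4) = 5; g(5) = 5; g(6) = 5.
No roots, so no linear factors.
Degree-2 irreducible divisors: test the 21 monic irreducibles of degree 2 over GF(7).
None of them divide g (all give nonzero remainder).
No irreducible factor of degree ≤ 2 exists, so g is irreducible over GF(7).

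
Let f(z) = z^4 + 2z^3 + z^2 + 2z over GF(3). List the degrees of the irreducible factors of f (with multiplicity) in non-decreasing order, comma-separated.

Roots in GF(3): f(0) = 0 → root; f(1) = 0 → root; f(2) = 1.
Linear factors from roots: (z), (z + 2).
Complete factorization: f(z) = (z)·(z + 2)·(z^2 + 1).
Factor degrees with multiplicity: 1 + 1 + 2 = 4.

1, 1, 2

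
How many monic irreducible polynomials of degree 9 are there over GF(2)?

56

By the necklace-counting formula, N_2(9) = (1/9) Σ_{d|9} μ(9/d)·2^d.
Divisors of 9: 1, 3, 9; μ(9/d) for each: 0, -1, 1.
Σ = − 2^3 + 2^9 = 504.
N = 504/9 = 56.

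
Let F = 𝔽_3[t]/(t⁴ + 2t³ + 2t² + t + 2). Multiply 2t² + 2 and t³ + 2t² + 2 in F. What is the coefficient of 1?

Multiply in 𝔽_3[t]: (2t² + 2)·(t³ + 2t² + 2) = 2t⁵ + t⁴ + 2t³ + 2t² + 1.
Reduce using t⁴ ≡ t³ + t² + 2t + 1 (mod t⁴ + 2t³ + 2t² + t + 2).
Reduced: t³ + 2t + 1.

1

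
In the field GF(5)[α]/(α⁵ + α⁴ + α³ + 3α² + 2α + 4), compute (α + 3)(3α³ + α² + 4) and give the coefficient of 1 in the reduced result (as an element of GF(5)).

Multiply in GF(5)[α]: (α + 3)·(3α³ + α² + 4) = 3α⁴ + 3α² + 4α + 2.
Reduced: 3α⁴ + 3α² + 4α + 2.

2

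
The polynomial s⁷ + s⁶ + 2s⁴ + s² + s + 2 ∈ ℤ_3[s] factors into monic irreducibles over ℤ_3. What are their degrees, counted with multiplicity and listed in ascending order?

Write f(s) = s⁷ + s⁶ + 2s⁴ + s² + s + 2.
Roots in ℤ_3: f(0) = 2; f(1) = 2; f(2) = 1.
Complete factorization: f(s) = (s⁷ + s⁶ + 2s⁴ + s² + s + 2).
Factor degrees with multiplicity: 7 = 7.

7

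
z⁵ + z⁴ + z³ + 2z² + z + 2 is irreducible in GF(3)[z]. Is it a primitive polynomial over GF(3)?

No

Write f(z) = z⁵ + z⁴ + z³ + 2z² + z + 2.
|GF(3^5)^×| = 3^5 − 1 = 242. Prime factorization: 242 = 2·11^2.
f is primitive ⇔ z has order 242 in GF(3)[z]/(f), i.e. z^(242/q) ≠ 1 for each prime q | 242.
z^(121) mod f = 1
z^(22) mod f = 2z⁴ + 2z³ + 2.
Since z^(121) = 1, the order of z divides 121 < 242; not primitive.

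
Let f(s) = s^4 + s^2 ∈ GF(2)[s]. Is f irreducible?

Check for roots in GF(2): f(0) = 0 → root; f(1) = 0 → root.
f(0) = 0, so (s) divides f(s); f is reducible.

No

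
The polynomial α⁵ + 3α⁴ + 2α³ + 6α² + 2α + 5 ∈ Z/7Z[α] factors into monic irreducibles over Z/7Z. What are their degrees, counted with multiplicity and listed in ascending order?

2, 3

Write g(α) = α⁵ + 3α⁴ + 2α³ + 6α² + 2α + 5.
Complete factorization: g(α) = (α² + 3α + 5)·(α³ + 4α + 1).
Factor degrees with multiplicity: 2 + 3 = 5.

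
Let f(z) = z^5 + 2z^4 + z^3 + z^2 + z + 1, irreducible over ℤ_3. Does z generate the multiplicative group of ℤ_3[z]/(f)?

Yes

|GF(3^5)^×| = 3^5 − 1 = 242. Prime factorization: 242 = 2·11^2.
f is primitive ⇔ z has order 242 in GF(3)[z]/(f), i.e. z^(242/q) ≠ 1 for each prime q | 242.
z^(121) mod f = 2.
z^(22) mod f = 2z^4 + z^3 + 2.
None equal 1, so z has full order 242; f is primitive.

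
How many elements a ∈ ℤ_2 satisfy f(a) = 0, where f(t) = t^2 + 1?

Evaluate at each of the 2 elements of ℤ_2:
f(0) = 1; f(1) = 0 → root.
Roots: {1}.

1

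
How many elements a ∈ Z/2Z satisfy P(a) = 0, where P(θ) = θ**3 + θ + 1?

Evaluate at each of the 2 elements of Z/2Z:
P(0) = 1; P(1) = 1.
No element is a root.

0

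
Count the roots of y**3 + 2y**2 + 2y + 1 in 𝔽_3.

2

Write f(y) = y**3 + 2y**2 + 2y + 1.
Evaluate at each of the 3 elements of 𝔽_3:
f(0) = 1; f(1) = 0 → root; f(2) = 0 → root.
Roots: {1, 2}.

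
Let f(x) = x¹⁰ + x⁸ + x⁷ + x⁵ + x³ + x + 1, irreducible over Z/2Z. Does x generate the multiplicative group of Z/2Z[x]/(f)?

|GF(2^10)^×| = 2^10 − 1 = 1023. Prime factorization: 1023 = 3·11·31.
f is primitive ⇔ x has order 1023 in GF(2)[x]/(f), i.e. x^(1023/q) ≠ 1 for each prime q | 1023.
x^(341) mod f = 1
x^(93) mod f = x⁸ + x⁷ + x⁶ + x⁵ + x⁴ + x³ + x.
x^(33) mod f = x⁸ + x⁷ + x⁶ + x².
Since x^(341) = 1, the order of x divides 341 < 1023; not primitive.

No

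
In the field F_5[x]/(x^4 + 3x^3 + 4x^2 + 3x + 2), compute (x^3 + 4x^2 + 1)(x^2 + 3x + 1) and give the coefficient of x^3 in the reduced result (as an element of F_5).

Multiply in F_5[x]: (x^3 + 4x^2 + 1)·(x^2 + 3x + 1) = x^5 + 2x^4 + 3x^3 + 3x + 1.
Reduce using x^4 ≡ 2x^3 + x^2 + 2x + 3 (mod x^4 + 3x^3 + 4x^2 + 3x + 2).
Reduced: 2x^3 + x^2 + 4x + 3.

2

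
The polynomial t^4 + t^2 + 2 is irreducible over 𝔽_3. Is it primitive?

No

Write f(t) = t^4 + t^2 + 2.
|GF(3^4)^×| = 3^4 − 1 = 80. Prime factorization: 80 = 2^4·5.
f is primitive ⇔ t has order 80 in GF(3)[t]/(f), i.e. t^(80/q) ≠ 1 for each prime q | 80.
t^(40) mod f = 2.
t^(16) mod f = 1
Since t^(16) = 1, the order of t divides 16 < 80; not primitive.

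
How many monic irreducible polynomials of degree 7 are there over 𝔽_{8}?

299592

The number of monic irreducibles of degree 7 over GF(8) is (1/7)·Σ_{d∣7} μ(7/d) 8^d.
Divisors of 7: 1, 7; μ(7/d) for each: -1, 1.
Σ = − 8^1 + 8^7 = 2097144.
N = 2097144/7 = 299592.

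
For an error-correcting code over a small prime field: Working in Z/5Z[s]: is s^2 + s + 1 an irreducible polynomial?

Yes

Write f(s) = s^2 + s + 1.
Check for roots in Z/5Z: f(0) = 1; f(1) = 3; f(2) = 2; f(3) = 3; f(4) = 1.
No roots. A degree-2 polynomial over a field with no linear factor is irreducible.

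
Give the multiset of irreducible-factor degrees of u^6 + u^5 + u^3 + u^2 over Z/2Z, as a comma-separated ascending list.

1, 1, 1, 1, 2

Write g(u) = u^6 + u^5 + u^3 + u^2.
Roots in Z/2Z: g(0) = 0 → root; g(1) = 0 → root.
Linear factors from roots: (u), (u + 1).
Complete factorization: g(u) = (u)^2·(u + 1)^2·(u^2 + u + 1).
Factor degrees with multiplicity: 1 + 1 + 1 + 1 + 2 = 6.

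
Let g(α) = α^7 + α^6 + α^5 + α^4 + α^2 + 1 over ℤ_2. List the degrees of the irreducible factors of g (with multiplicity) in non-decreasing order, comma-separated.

1, 1, 2, 3

Roots in ℤ_2: g(0) = 1; g(1) = 0 → root.
Linear factors from roots: (α + 1).
Complete factorization: g(α) = (α + 1)^2·(α^2 + α + 1)·(α^3 + α + 1).
Factor degrees with multiplicity: 1 + 1 + 2 + 3 = 7.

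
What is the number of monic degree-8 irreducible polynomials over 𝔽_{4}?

8160

Gauss's count: N_{4}(8) = (1/8) Σ_{d|8} μ(8/d)·4^d.
Divisors of 8: 1, 2, 4, 8; μ(8/d) for each: 0, 0, -1, 1.
Σ = − 4^4 + 4^8 = 65280.
N = 65280/8 = 8160.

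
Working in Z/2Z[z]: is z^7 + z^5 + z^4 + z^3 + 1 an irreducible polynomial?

Write g(z) = z^7 + z^5 + z^4 + z^3 + 1.
Check for roots in Z/2Z: g(0) = 1; g(1) = 1.
No roots, so no linear factors.
Monic irreducibles of degree 2 over GF(2): z^2 + z + 1.
None of them divide g (all give nonzero remainder).
Monic irreducibles of degree 3 over GF(2): z^3 + z + 1, z^3 + z^2 + 1.
None of them divide g (all give nonzero remainder).
No irreducible factor of degree ≤ 3 exists, so g is irreducible over GF(2).

Yes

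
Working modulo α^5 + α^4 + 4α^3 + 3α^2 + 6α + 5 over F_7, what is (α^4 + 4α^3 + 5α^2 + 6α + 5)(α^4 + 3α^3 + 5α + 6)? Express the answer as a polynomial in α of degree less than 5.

Multiply in F_7[α]: (α^4 + 4α^3 + 5α^2 + 6α + 5)·(α^4 + 3α^3 + 5α + 6) = α^8 + 3α^6 + 5α^5 + α^3 + 4α^2 + 5α + 2.
Reduce using α^5 ≡ 6α^4 + 3α^3 + 4α^2 + α + 2 (mod α^5 + α^4 + 4α^3 + 3α^2 + 6α + 5).
Reduced: 5α^4 + 6α^3 + 5α^2 + 4α.

5α^4 + 6α^3 + 5α^2 + 4α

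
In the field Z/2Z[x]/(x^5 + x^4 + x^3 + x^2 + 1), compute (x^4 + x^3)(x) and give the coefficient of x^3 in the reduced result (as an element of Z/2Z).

1

Multiply in Z/2Z[x]: (x^4 + x^3)·(x) = x^5 + x^4.
Reduce using x^5 ≡ x^4 + x^3 + x^2 + 1 (mod x^5 + x^4 + x^3 + x^2 + 1).
Reduced: x^3 + x^2 + 1.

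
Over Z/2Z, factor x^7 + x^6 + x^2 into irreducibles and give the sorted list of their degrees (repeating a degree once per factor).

Write h(x) = x^7 + x^6 + x^2.
Roots in Z/2Z: h(0) = 0 → root; h(1) = 1.
Linear factors from roots: (x).
Complete factorization: h(x) = (x)^2·(x^2 + x + 1)·(x^3 + x + 1).
Factor degrees with multiplicity: 1 + 1 + 2 + 3 = 7.

1, 1, 2, 3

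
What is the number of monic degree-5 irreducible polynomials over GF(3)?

Gauss's count: N_{3}(5) = (1/5) Σ_{d|5} μ(5/d)·3^d.
Divisors of 5: 1, 5; μ(5/d) for each: -1, 1.
Σ = − 3^1 + 3^5 = 240.
N = 240/5 = 48.

48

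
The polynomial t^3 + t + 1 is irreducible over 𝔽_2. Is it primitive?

Yes

Write f(t) = t^3 + t + 1.
|GF(2^3)^×| = 2^3 − 1 = 7. Prime factorization: 7 = 7.
f is primitive ⇔ t has order 7 in GF(2)[t]/(f), i.e. t^(7/q) ≠ 1 for each prime q | 7.
t^(1) mod f = t.
None equal 1, so t has full order 7; f is primitive.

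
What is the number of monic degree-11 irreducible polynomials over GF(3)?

16104

x^(3^11) − x is the product of all monic irreducibles of degree dividing 11; Möbius inversion gives N = (1/11) Σ μ(11/d)·3^d.
Divisors of 11: 1, 11; μ(11/d) for each: -1, 1.
Σ = − 3^1 + 3^11 = 177144.
N = 177144/11 = 16104.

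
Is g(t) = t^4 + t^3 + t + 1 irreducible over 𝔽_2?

No

Check for roots in 𝔽_2: g(0) = 1; g(1) = 0 → root.
g(1) = 0, so (t − 1) divides g(t); g is reducible.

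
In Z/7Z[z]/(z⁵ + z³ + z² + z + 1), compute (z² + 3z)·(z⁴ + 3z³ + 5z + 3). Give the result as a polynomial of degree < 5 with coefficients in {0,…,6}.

Multiply in Z/7Z[z]: (z² + 3z)·(z⁴ + 3z³ + 5z + 3) = z⁶ + 6z⁵ + 2z⁴ + 5z³ + 4z² + 2z.
Reduce using z⁵ ≡ 6z³ + 6z² + 6z + 6 (mod z⁵ + z³ + z² + z + 1).
Reduced: z⁴ + 5z³ + 4z² + 2z + 1.

z^4 + 5z^3 + 4z^2 + 2z + 1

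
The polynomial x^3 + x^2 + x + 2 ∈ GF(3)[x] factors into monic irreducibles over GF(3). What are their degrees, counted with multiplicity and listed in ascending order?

3

Write f(x) = x^3 + x^2 + x + 2.
Roots in GF(3): f(0) = 2; f(1) = 2; f(2) = 1.
Complete factorization: f(x) = (x^3 + x^2 + x + 2).
Factor degrees with multiplicity: 3 = 3.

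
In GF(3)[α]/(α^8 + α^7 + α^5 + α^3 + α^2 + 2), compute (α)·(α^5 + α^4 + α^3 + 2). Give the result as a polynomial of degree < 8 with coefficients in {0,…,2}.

α^6 + α^5 + α^4 + 2α

Multiply in GF(3)[α]: (α)·(α^5 + α^4 + α^3 + 2) = α^6 + α^5 + α^4 + 2α.
Reduced: α^6 + α^5 + α^4 + 2α.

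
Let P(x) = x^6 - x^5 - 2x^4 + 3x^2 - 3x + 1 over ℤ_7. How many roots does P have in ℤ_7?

4

Evaluate at each of the 7 elements of ℤ_7:
P(0) = 1; P(1) = 6; P(2) = 0 → root; P(3) = 0 → root; P(4) = 0 → root; P(5) = 6; P(6) = 0 → root.
Roots: {2, 3, 4, 6}.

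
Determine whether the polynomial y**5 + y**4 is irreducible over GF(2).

Write f(y) = y**5 + y**4.
Check for roots in GF(2): f(0) = 0 → root; f(1) = 0 → root.
f(0) = 0, so (y) divides f(y); f is reducible.

No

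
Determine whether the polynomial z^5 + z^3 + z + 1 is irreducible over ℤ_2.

Write h(z) = z^5 + z^3 + z + 1.
Check for roots in ℤ_2: h(0) = 1; h(1) = 0 → root.
h(1) = 0, so (z − 1) divides h(z); h is reducible.

No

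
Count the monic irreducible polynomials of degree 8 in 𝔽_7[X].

720300

The number of monic irreducibles of degree 8 over GF(7) is (1/8)·Σ_{d∣8} μ(8/d) 7^d.
Divisors of 8: 1, 2, 4, 8; μ(8/d) for each: 0, 0, -1, 1.
Σ = − 7^4 + 7^8 = 5762400.
N = 5762400/8 = 720300.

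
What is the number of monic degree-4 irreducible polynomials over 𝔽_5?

150

The number of monic irreducibles of degree 4 over GF(5) is (1/4)·Σ_{d∣4} μ(4/d) 5^d.
Divisors of 4: 1, 2, 4; μ(4/d) for each: 0, -1, 1.
Σ = − 5^2 + 5^4 = 600.
N = 600/4 = 150.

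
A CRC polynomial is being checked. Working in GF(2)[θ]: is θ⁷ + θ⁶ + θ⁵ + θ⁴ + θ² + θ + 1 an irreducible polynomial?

Yes

Write g(θ) = θ⁷ + θ⁶ + θ⁵ + θ⁴ + θ² + θ + 1.
Check for roots in GF(2): g(0) = 1; g(1) = 1.
No roots, so no linear factors.
Monic irreducibles of degree 2 over GF(2): θ² + θ + 1.
None of them divide g (all give nonzero remainder).
Monic irreducibles of degree 3 over GF(2): θ³ + θ + 1, θ³ + θ² + 1.
None of them divide g (all give nonzero remainder).
No irreducible factor of degree ≤ 3 exists, so g is irreducible over GF(2).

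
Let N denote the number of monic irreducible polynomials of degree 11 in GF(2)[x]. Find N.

By the necklace-counting formula, N_2(11) = (1/11) Σ_{d|11} μ(11/d)·2^d.
Divisors of 11: 1, 11; μ(11/d) for each: -1, 1.
Σ = − 2^1 + 2^11 = 2046.
N = 2046/11 = 186.

186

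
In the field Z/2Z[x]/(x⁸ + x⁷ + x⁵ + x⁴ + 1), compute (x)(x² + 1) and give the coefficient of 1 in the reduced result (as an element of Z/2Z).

0

Multiply in Z/2Z[x]: (x)·(x² + 1) = x³ + x.
Reduced: x³ + x.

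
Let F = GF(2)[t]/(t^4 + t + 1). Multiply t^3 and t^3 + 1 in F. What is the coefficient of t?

Multiply in GF(2)[t]: (t^3)·(t^3 + 1) = t^6 + t^3.
Reduce using t^4 ≡ t + 1 (mod t^4 + t + 1).
Reduced: t^2.

0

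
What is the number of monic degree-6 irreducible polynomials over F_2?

The number of monic irreducibles of degree 6 over GF(2) is (1/6)·Σ_{d∣6} μ(6/d) 2^d.
Divisors of 6: 1, 2, 3, 6; μ(6/d) for each: 1, -1, -1, 1.
Σ = 2^1 − 2^2 − 2^3 + 2^6 = 54.
N = 54/6 = 9.

9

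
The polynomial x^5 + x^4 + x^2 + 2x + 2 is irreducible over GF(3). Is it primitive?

Write f(x) = x^5 + x^4 + x^2 + 2x + 2.
|GF(3^5)^×| = 3^5 − 1 = 242. Prime factorization: 242 = 2·11^2.
f is primitive ⇔ x has order 242 in GF(3)[x]/(f), i.e. x^(242/q) ≠ 1 for each prime q | 242.
x^(121) mod f = 1
x^(22) mod f = x^4 + 2x^3 + 2.
Since x^(121) = 1, the order of x divides 121 < 242; not primitive.

No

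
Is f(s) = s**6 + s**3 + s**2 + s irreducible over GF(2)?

No

Check for roots in GF(2): f(0) = 0 → root; f(1) = 0 → root.
f(0) = 0, so (s) divides f(s); f is reducible.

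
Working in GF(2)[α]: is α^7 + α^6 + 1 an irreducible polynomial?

Write m(α) = α^7 + α^6 + 1.
Check for roots in GF(2): m(0) = 1; m(1) = 1.
No roots, so no linear factors.
Monic irreducibles of degree 2 over GF(2): α^2 + α + 1.
None of them divide m (all give nonzero remainder).
Monic irreducibles of degree 3 over GF(2): α^3 + α + 1, α^3 + α^2 + 1.
None of them divide m (all give nonzero remainder).
No irreducible factor of degree ≤ 3 exists, so m is irreducible over GF(2).

Yes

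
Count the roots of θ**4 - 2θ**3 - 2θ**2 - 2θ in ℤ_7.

Write g(θ) = θ**4 - 2θ**3 - 2θ**2 - 2θ.
Evaluate at each of the 7 elements of ℤ_7:
g(0) = 0 → root; g(1) = 2; g(2) = 2; g(3) = 3; g(4) = 4; g(5) = 0 → root; g(6) = 3.
Roots: {0, 5}.

2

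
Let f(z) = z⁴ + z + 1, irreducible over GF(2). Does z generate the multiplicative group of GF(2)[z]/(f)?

Yes

|GF(2^4)^×| = 2^4 − 1 = 15. Prime factorization: 15 = 3·5.
f is primitive ⇔ z has order 15 in GF(2)[z]/(f), i.e. z^(15/q) ≠ 1 for each prime q | 15.
z^(5) mod f = z² + z.
z^(3) mod f = z³.
None equal 1, so z has full order 15; f is primitive.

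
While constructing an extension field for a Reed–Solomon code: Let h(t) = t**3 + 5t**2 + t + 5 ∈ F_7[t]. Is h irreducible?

No

Check for roots in F_7: h(0) = 5; h(1) = 5; h(2) = 0 → root; h(3) = 3; h(4) = 6; h(5) = 1; h(6) = 1.
h(2) = 0, so (t − 2) divides h(t); h is reducible.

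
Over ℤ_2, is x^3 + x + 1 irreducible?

Write P(x) = x^3 + x + 1.
Check for roots in ℤ_2: P(0) = 1; P(1) = 1.
No roots. A degree-3 polynomial over a field with no linear factor is irreducible.

Yes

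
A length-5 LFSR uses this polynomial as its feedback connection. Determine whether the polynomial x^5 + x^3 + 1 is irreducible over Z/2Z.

Yes

Write h(x) = x^5 + x^3 + 1.
Check for roots in Z/2Z: h(0) = 1; h(1) = 1.
No roots, so no linear factors.
Monic irreducibles of degree 2 over GF(2): x^2 + x + 1.
None of them divide h (all give nonzero remainder).
No irreducible factor of degree ≤ 2 exists, so h is irreducible over GF(2).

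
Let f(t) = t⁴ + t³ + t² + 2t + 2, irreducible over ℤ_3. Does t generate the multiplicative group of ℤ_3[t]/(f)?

Yes

|GF(3^4)^×| = 3^4 − 1 = 80. Prime factorization: 80 = 2^4·5.
f is primitive ⇔ t has order 80 in GF(3)[t]/(f), i.e. t^(80/q) ≠ 1 for each prime q | 80.
t^(40) mod f = 2.
t^(16) mod f = 2t³ + 1.
None equal 1, so t has full order 80; f is primitive.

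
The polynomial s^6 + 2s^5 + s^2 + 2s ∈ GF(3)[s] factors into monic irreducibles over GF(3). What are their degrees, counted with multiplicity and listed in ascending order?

1, 1, 2, 2

Write g(s) = s^6 + 2s^5 + s^2 + 2s.
Roots in GF(3): g(0) = 0 → root; g(1) = 0 → root; g(2) = 1.
Linear factors from roots: (s), (s + 2).
Complete factorization: g(s) = (s)·(s + 2)·(s^2 + s + 2)·(s^2 + 2s + 2).
Factor degrees with multiplicity: 1 + 1 + 2 + 2 = 6.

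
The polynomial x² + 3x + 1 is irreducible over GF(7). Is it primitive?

Write f(x) = x² + 3x + 1.
|GF(7^2)^×| = 7^2 − 1 = 48. Prime factorization: 48 = 2^4·3.
f is primitive ⇔ x has order 48 in GF(7)[x]/(f), i.e. x^(48/q) ≠ 1 for each prime q | 48.
x^(24) mod f = 1
x^(16) mod f = 1
Since x^(24) = 1, the order of x divides 24 < 48; not primitive.

No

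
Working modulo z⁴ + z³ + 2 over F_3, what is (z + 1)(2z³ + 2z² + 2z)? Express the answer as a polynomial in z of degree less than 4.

Multiply in F_3[z]: (z + 1)·(2z³ + 2z² + 2z) = 2z⁴ + z³ + z² + 2z.
Reduce using z⁴ ≡ 2z³ + 1 (mod z⁴ + z³ + 2).
Reduced: 2z³ + z² + 2z + 2.

2z^3 + z^2 + 2z + 2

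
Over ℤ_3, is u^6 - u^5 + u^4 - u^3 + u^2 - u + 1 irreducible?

Yes

Write m(u) = u^6 - u^5 + u^4 - u^3 + u^2 - u + 1.
Check for roots in ℤ_3: m(0) = 1; m(1) = 1; m(2) = 1.
No roots, so no linear factors.
Monic irreducibles of degree 2 over GF(3): u^2 + 1, u^2 + u - 1, u^2 - u - 1.
None of them divide m (all give nonzero remainder).
Degree-3 irreducible divisors: test the 8 monic irreducibles of degree 3 over GF(3).
None of them divide m (all give nonzero remainder).
No irreducible factor of degree ≤ 3 exists, so m is irreducible over GF(3).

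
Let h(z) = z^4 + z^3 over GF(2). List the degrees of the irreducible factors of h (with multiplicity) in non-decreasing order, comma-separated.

1, 1, 1, 1

Roots in GF(2): h(0) = 0 → root; h(1) = 0 → root.
Linear factors from roots: (z), (z + 1).
Complete factorization: h(z) = (z + 1)·(z)^3.
Factor degrees with multiplicity: 1 + 1 + 1 + 1 = 4.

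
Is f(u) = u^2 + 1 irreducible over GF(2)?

Check for roots in GF(2): f(0) = 1; f(1) = 0 → root.
f(1) = 0, so (u − 1) divides f(u); f is reducible.

No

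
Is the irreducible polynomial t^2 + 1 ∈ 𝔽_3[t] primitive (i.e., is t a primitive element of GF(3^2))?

Write f(t) = t^2 + 1.
|GF(3^2)^×| = 3^2 − 1 = 8. Prime factorization: 8 = 2^3.
f is primitive ⇔ t has order 8 in GF(3)[t]/(f), i.e. t^(8/q) ≠ 1 for each prime q | 8.
t^(4) mod f = 1
Since t^(4) = 1, the order of t divides 4 < 8; not primitive.

No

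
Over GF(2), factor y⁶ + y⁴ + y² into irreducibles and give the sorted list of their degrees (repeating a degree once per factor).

Write g(y) = y⁶ + y⁴ + y².
Roots in GF(2): g(0) = 0 → root; g(1) = 1.
Linear factors from roots: (y).
Complete factorization: g(y) = (y)^2·(y² + y + 1)^2.
Factor degrees with multiplicity: 1 + 1 + 2 + 2 = 6.

1, 1, 2, 2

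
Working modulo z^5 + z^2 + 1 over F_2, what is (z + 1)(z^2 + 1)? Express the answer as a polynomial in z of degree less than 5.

Multiply in F_2[z]: (z + 1)·(z^2 + 1) = z^3 + z^2 + z + 1.
Reduced: z^3 + z^2 + z + 1.

z^3 + z^2 + z + 1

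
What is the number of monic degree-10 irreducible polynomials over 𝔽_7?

Gauss's count: N_{7}(10) = (1/10) Σ_{d|10} μ(10/d)·7^d.
Divisors of 10: 1, 2, 5, 10; μ(10/d) for each: 1, -1, -1, 1.
Σ = 7^1 − 7^2 − 7^5 + 7^10 = 282458400.
N = 282458400/10 = 28245840.

28245840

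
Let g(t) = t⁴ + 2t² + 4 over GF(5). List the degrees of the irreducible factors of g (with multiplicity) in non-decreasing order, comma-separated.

Roots in GF(5): g(0) = 4; g(1) = 2; g(2) = 3; g(3) = 3; g(4) = 2.
Complete factorization: g(t) = (t² + 2t + 3)·(t² + 3t + 3).
Factor degrees with multiplicity: 2 + 2 = 4.

2, 2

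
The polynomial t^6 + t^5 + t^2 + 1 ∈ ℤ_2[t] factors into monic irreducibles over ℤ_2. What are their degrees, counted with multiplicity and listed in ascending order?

1, 2, 3

Write h(t) = t^6 + t^5 + t^2 + 1.
Roots in ℤ_2: h(0) = 1; h(1) = 0 → root.
Linear factors from roots: (t + 1).
Complete factorization: h(t) = (t + 1)·(t^2 + t + 1)·(t^3 + t^2 + 1).
Factor degrees with multiplicity: 1 + 2 + 3 = 6.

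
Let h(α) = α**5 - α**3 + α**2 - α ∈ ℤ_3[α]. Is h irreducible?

Check for roots in ℤ_3: h(0) = 0 → root; h(1) = 0 → root; h(2) = 2.
h(0) = 0, so (α) divides h(α); h is reducible.

No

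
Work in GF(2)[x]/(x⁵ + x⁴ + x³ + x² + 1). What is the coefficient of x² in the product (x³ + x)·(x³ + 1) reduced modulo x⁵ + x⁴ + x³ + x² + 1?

1

Multiply in GF(2)[x]: (x³ + x)·(x³ + 1) = x⁶ + x⁴ + x³ + x.
Reduce using x⁵ ≡ x⁴ + x³ + x² + 1 (mod x⁵ + x⁴ + x³ + x² + 1).
Reduced: x⁴ + x³ + x² + 1.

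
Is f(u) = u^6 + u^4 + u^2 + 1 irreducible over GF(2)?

No

Check for roots in GF(2): f(0) = 1; f(1) = 0 → root.
f(1) = 0, so (u − 1) divides f(u); f is reducible.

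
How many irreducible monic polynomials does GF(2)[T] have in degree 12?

335

The number of monic irreducibles of degree 12 over GF(2) is (1/12)·Σ_{d∣12} μ(12/d) 2^d.
Divisors of 12: 1, 2, 3, 4, 6, 12; μ(12/d) for each: 0, 1, 0, -1, -1, 1.
Σ = 2^2 − 2^4 − 2^6 + 2^12 = 4020.
N = 4020/12 = 335.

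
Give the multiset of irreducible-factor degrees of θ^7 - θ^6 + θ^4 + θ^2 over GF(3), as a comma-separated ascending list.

Write g(θ) = θ^7 - θ^6 + θ^4 + θ^2.
Roots in GF(3): g(0) = 0 → root; g(1) = 2; g(2) = 0 → root.
Linear factors from roots: (θ), (θ + 1).
Complete factorization: g(θ) = (θ + 1)·(θ)^2·(θ^2 - θ - 1)^2.
Factor degrees with multiplicity: 1 + 1 + 1 + 2 + 2 = 7.

1, 1, 1, 2, 2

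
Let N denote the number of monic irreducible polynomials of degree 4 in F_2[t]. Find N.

x^(2^4) − x is the product of all monic irreducibles of degree dividing 4; Möbius inversion gives N = (1/4) Σ μ(4/d)·2^d.
Divisors of 4: 1, 2, 4; μ(4/d) for each: 0, -1, 1.
Σ = − 2^2 + 2^4 = 12.
N = 12/4 = 3.

3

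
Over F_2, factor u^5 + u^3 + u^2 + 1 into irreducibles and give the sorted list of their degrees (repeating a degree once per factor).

Write f(u) = u^5 + u^3 + u^2 + 1.
Roots in F_2: f(0) = 1; f(1) = 0 → root.
Linear factors from roots: (u + 1).
Complete factorization: f(u) = (u + 1)^3·(u^2 + u + 1).
Factor degrees with multiplicity: 1 + 1 + 1 + 2 = 5.

1, 1, 1, 2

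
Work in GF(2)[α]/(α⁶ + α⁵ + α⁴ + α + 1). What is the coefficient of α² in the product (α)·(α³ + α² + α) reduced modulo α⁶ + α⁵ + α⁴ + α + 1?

Multiply in GF(2)[α]: (α)·(α³ + α² + α) = α⁴ + α³ + α².
Reduced: α⁴ + α³ + α².

1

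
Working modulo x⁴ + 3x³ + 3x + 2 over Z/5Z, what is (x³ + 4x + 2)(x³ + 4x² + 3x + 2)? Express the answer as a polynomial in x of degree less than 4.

1

Multiply in Z/5Z[x]: (x³ + 4x + 2)·(x³ + 4x² + 3x + 2) = x⁶ + 4x⁵ + 2x⁴ + 4x + 4.
Reduce using x⁴ ≡ 2x³ + 2x + 3 (mod x⁴ + 3x³ + 3x + 2).
Reduced: 1.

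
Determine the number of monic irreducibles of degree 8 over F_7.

x^(7^8) − x is the product of all monic irreducibles of degree dividing 8; Möbius inversion gives N = (1/8) Σ μ(8/d)·7^d.
Divisors of 8: 1, 2, 4, 8; μ(8/d) for each: 0, 0, -1, 1.
Σ = − 7^4 + 7^8 = 5762400.
N = 5762400/8 = 720300.

720300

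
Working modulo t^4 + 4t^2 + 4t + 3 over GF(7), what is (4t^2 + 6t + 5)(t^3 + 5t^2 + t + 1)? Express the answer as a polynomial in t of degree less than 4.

2t^3 + 6t^2 + 4

Multiply in GF(7)[t]: (4t^2 + 6t + 5)·(t^3 + 5t^2 + t + 1) = 4t^5 + 5t^4 + 4t^3 + 4t + 5.
Reduce using t^4 ≡ 3t^2 + 3t + 4 (mod t^4 + 4t^2 + 4t + 3).
Reduced: 2t^3 + 6t^2 + 4.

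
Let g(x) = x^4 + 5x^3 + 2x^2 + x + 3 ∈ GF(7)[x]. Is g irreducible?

No

Check for roots in GF(7): g(0) = 3; g(1) = 5; g(2) = 6; g(3) = 2; g(4) = 6; g(5) = 6; g(6) = 0 → root.
g(6) = 0, so (x − 6) divides g(x); g is reducible.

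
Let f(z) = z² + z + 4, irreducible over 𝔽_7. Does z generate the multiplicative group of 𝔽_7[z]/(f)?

|GF(7^2)^×| = 7^2 − 1 = 48. Prime factorization: 48 = 2^4·3.
f is primitive ⇔ z has order 48 in GF(7)[z]/(f), i.e. z^(48/q) ≠ 1 for each prime q | 48.
z^(24) mod f = 1
z^(16) mod f = 2.
Since z^(24) = 1, the order of z divides 24 < 48; not primitive.

No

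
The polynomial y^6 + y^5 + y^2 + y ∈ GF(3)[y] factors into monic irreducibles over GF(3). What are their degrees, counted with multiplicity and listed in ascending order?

Write h(y) = y^6 + y^5 + y^2 + y.
Roots in GF(3): h(0) = 0 → root; h(1) = 1; h(2) = 0 → root.
Linear factors from roots: (y), (y + 1).
Complete factorization: h(y) = (y)·(y + 1)·(y^2 + y - 1)·(y^2 - y - 1).
Factor degrees with multiplicity: 1 + 1 + 2 + 2 = 6.

1, 1, 2, 2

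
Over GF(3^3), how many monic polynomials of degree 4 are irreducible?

132678

x^(27^4) − x is the product of all monic irreducibles of degree dividing 4; Möbius inversion gives N = (1/4) Σ μ(4/d)·27^d.
Divisors of 4: 1, 2, 4; μ(4/d) for each: 0, -1, 1.
Σ = − 27^2 + 27^4 = 530712.
N = 530712/4 = 132678.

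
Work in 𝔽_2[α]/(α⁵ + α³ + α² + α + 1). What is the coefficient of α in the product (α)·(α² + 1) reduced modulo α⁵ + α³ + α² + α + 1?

1

Multiply in 𝔽_2[α]: (α)·(α² + 1) = α³ + α.
Reduced: α³ + α.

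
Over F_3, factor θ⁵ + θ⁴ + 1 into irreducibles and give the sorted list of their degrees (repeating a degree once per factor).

1, 1, 3

Write h(θ) = θ⁵ + θ⁴ + 1.
Roots in F_3: h(0) = 1; h(1) = 0 → root; h(2) = 1.
Linear factors from roots: (θ - 1).
Complete factorization: h(θ) = (θ - 1)^2·(θ³ - θ + 1).
Factor degrees with multiplicity: 1 + 1 + 3 = 5.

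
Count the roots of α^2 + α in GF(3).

Write h(α) = α^2 + α.
Evaluate at each of the 3 elements of GF(3):
h(0) = 0 → root; h(1) = 2; h(2) = 0 → root.
Roots: {0, 2}.

2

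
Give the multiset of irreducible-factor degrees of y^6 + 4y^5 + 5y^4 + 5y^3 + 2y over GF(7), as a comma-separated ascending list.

Write g(y) = y^6 + 4y^5 + 5y^4 + 5y^3 + 2y.
Linear factors from roots: (y), (y + 4), (y + 3), (y + 2).
Complete factorization: g(y) = (y)·(y + 2)·(y + 3)·(y + 4)·(y^2 + 2y + 3).
Factor degrees with multiplicity: 1 + 1 + 1 + 1 + 2 = 6.

1, 1, 1, 1, 2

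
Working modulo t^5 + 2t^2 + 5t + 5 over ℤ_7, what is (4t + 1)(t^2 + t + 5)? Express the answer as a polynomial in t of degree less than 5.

Multiply in ℤ_7[t]: (4t + 1)·(t^2 + t + 5) = 4t^3 + 5t^2 + 5.
Reduced: 4t^3 + 5t^2 + 5.

4t^3 + 5t^2 + 5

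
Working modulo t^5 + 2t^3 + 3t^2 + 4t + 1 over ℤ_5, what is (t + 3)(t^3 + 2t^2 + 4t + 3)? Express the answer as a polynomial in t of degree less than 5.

Multiply in ℤ_5[t]: (t + 3)·(t^3 + 2t^2 + 4t + 3) = t^4 + 4.
Reduced: t^4 + 4.

t^4 + 4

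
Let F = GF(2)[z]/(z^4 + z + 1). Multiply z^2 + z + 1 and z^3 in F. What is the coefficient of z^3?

Multiply in GF(2)[z]: (z^2 + z + 1)·(z^3) = z^5 + z^4 + z^3.
Reduce using z^4 ≡ z + 1 (mod z^4 + z + 1).
Reduced: z^3 + z^2 + 1.

1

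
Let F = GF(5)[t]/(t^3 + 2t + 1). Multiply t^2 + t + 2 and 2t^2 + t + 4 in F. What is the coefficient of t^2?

0

Multiply in GF(5)[t]: (t^2 + t + 2)·(2t^2 + t + 4) = 2t^4 + 3t^3 + 4t^2 + t + 3.
Reduce using t^3 ≡ 3t + 4 (mod t^3 + 2t + 1).
Reduced: 3t.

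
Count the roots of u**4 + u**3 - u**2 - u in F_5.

Write g(u) = u**4 + u**3 - u**2 - u.
Evaluate at each of the 5 elements of F_5:
g(0) = 0 → root; g(1) = 0 → root; g(2) = 3; g(3) = 1; g(4) = 0 → root.
Roots: {0, 1, 4}.

3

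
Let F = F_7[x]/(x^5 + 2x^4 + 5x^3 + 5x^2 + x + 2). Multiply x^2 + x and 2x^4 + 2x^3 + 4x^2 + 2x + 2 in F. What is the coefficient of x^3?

Multiply in F_7[x]: (x^2 + x)·(2x^4 + 2x^3 + 4x^2 + 2x + 2) = 2x^6 + 4x^5 + 6x^4 + 6x^3 + 4x^2 + 2x.
Reduce using x^5 ≡ 5x^4 + 2x^3 + 2x^2 + 6x + 5 (mod x^5 + 2x^4 + 5x^3 + 5x^2 + x + 2).
Reduced: 3x^4 + 3x^3 + 2x^2 + 5x.

3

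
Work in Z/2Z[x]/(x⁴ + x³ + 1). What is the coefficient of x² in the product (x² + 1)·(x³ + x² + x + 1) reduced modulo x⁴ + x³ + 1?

Multiply in Z/2Z[x]: (x² + 1)·(x³ + x² + x + 1) = x⁵ + x⁴ + x + 1.
Reduce using x⁴ ≡ x³ + 1 (mod x⁴ + x³ + 1).
Reduced: 1.

0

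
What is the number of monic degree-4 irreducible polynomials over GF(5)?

150

The number of monic irreducibles of degree 4 over GF(5) is (1/4)·Σ_{d∣4} μ(4/d) 5^d.
Divisors of 4: 1, 2, 4; μ(4/d) for each: 0, -1, 1.
Σ = − 5^2 + 5^4 = 600.
N = 600/4 = 150.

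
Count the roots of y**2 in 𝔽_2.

Write h(y) = y**2.
Evaluate at each of the 2 elements of 𝔽_2:
h(0) = 0 → root; h(1) = 1.
Roots: {0}.

1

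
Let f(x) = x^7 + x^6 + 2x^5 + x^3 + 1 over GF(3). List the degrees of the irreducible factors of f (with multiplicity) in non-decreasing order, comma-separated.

1, 2, 2, 2

Roots in GF(3): f(0) = 1; f(1) = 0 → root; f(2) = 1.
Linear factors from roots: (x + 2).
Complete factorization: f(x) = (x + 2)·(x^2 + 2x + 2)·(x^2 + 1)^2.
Factor degrees with multiplicity: 1 + 2 + 2 + 2 = 7.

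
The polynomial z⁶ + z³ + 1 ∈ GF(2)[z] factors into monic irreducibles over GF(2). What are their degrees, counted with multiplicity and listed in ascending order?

6

Write f(z) = z⁶ + z³ + 1.
Roots in GF(2): f(0) = 1; f(1) = 1.
Complete factorization: f(z) = (z⁶ + z³ + 1).
Factor degrees with multiplicity: 6 = 6.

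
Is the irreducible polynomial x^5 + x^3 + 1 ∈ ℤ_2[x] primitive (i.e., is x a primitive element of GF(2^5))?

Yes

Write f(x) = x^5 + x^3 + 1.
|GF(2^5)^×| = 2^5 − 1 = 31. Prime factorization: 31 = 31.
f is primitive ⇔ x has order 31 in GF(2)[x]/(f), i.e. x^(31/q) ≠ 1 for each prime q | 31.
x^(1) mod f = x.
None equal 1, so x has full order 31; f is primitive.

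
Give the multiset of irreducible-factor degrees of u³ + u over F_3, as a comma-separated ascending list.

1, 2

Write f(u) = u³ + u.
Roots in F_3: f(0) = 0 → root; f(1) = 2; f(2) = 1.
Linear factors from roots: (u).
Complete factorization: f(u) = (u)·(u² + 1).
Factor degrees with multiplicity: 1 + 2 = 3.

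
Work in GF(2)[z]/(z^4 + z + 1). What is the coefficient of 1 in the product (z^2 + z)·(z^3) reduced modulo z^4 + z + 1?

Multiply in GF(2)[z]: (z^2 + z)·(z^3) = z^5 + z^4.
Reduce using z^4 ≡ z + 1 (mod z^4 + z + 1).
Reduced: z^2 + 1.

1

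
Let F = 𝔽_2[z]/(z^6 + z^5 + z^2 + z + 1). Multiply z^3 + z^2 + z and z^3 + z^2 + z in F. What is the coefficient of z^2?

0

Multiply in 𝔽_2[z]: (z^3 + z^2 + z)·(z^3 + z^2 + z) = z^6 + z^4 + z^2.
Reduce using z^6 ≡ z^5 + z^2 + z + 1 (mod z^6 + z^5 + z^2 + z + 1).
Reduced: z^5 + z^4 + z + 1.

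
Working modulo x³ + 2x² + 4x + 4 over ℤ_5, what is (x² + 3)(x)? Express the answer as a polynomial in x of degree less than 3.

Multiply in ℤ_5[x]: (x² + 3)·(x) = x³ + 3x.
Reduce using x³ ≡ 3x² + x + 1 (mod x³ + 2x² + 4x + 4).
Reduced: 3x² + 4x + 1.

3x^2 + 4x + 1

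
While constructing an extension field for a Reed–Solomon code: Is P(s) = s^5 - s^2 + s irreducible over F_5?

Check for roots in F_5: P(0) = 0 → root; P(1) = 1; P(2) = 0 → root; P(3) = 2; P(4) = 2.
P(0) = 0, so (s) divides P(s); P is reducible.

No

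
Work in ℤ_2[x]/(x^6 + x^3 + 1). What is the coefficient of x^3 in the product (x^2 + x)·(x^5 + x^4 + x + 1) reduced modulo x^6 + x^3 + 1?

Multiply in ℤ_2[x]: (x^2 + x)·(x^5 + x^4 + x + 1) = x^7 + x^5 + x^3 + x.
Reduce using x^6 ≡ x^3 + 1 (mod x^6 + x^3 + 1).
Reduced: x^5 + x^4 + x^3.

1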